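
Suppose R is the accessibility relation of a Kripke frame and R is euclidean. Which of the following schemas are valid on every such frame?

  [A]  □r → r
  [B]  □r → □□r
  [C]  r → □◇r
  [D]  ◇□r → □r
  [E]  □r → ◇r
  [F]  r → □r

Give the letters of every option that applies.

(A) □r → r is axiom T; it is valid on a frame exactly when R is reflexive. Such an R need not be reflexive, so not valid.
(B) □r → □□r is axiom 4; it is valid on a frame exactly when R is transitive. Such an R need not be transitive, so not valid.
(C) r → □◇r is axiom B, which corresponds to symmetry. Such an R need not be symmetric — not valid.
(D) ◇□r → □r is the dual of axiom 5; it is valid on a frame exactly when R is euclidean. Every such R is euclidean, so valid.
(E) axiom D: valid iff R is serial. Such an R need not be serial — not valid.
(F) r → □r is equivalent to ◇p→p; it holds exactly when R ⊆ identity. Such an R need not be a subset of the identity — not valid.

D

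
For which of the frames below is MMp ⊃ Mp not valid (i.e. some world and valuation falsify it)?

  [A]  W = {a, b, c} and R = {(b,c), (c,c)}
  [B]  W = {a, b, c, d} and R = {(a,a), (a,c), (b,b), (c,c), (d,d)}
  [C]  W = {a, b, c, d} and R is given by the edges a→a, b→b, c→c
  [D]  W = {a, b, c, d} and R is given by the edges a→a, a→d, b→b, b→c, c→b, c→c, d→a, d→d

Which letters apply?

none

The schema MMp ⊃ Mp is the dual of axiom 4; it is valid on a frame iff R is transitive.
(A) R is transitive (R is closed under composition), so the schema is valid here.
(B) R is transitive (R is closed under composition), so the schema is valid here.
(C) R is transitive (R is closed under composition), so the schema is valid here.
(D) R is transitive (R is closed under composition), so the schema is valid here.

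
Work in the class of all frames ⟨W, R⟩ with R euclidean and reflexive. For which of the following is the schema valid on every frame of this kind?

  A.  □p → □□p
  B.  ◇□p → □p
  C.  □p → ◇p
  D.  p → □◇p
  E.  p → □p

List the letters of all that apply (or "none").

A reflexive euclidean relation is also symmetric (from wRw and wRv the euclidean condition gives vRw) and hence transitive; it is an equivalence relation.
(A) axiom 4: valid iff R is transitive. Every such R is transitive — valid.
(B) ◇□p → □p (the dual of axiom 5) characterises the euclidean frames. Every such R is euclidean — valid.
(C) □p → ◇p is axiom D, which corresponds to seriality. Every such R is serial — valid.
(D) p → □◇p (axiom B) characterises the symmetric frames. Every such R is symmetric — valid.
(E) p → □p is equivalent to ◇p→p; it holds exactly when R ⊆ identity. Such an R need not be a subset of the identity — not valid.

A, B, C, D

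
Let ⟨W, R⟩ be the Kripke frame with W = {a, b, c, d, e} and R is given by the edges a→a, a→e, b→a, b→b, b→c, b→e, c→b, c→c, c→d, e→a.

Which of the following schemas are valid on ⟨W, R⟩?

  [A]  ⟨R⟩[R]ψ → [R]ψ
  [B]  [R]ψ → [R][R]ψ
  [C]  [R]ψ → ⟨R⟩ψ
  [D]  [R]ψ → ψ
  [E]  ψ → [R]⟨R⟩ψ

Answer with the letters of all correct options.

R is not reflexive: not d R d.
R is not symmetric: b R a but not a R b.
R is not transitive: b R c and c R d but not b R d.
R is not euclidean: b R a and b R b but not a R b.
R is not serial: d has no R-successor.
(A) ⟨R⟩[R]ψ → [R]ψ (the dual of axiom 5) characterises the euclidean frames. R is not euclidean — not valid.
(B) [R]ψ → [R][R]ψ is axiom 4; it is valid on a frame exactly when R is transitive. R is not transitive, so not valid.
(C) [R]ψ → ⟨R⟩ψ is axiom D; it is valid on a frame exactly when R is serial. R is not serial, so not valid.
(D) [R]ψ → ψ is axiom T; it is valid on a frame exactly when R is reflexive. R is not reflexive, so not valid.
(E) ψ → [R]⟨R⟩ψ is axiom B; it is valid on a frame exactly when R is symmetric. R is not symmetric, so not valid.

none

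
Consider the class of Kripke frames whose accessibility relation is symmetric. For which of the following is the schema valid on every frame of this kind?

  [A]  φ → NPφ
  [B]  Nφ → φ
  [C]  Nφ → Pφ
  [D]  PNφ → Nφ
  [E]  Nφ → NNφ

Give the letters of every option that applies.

A

(A) φ → NPφ is axiom B, which corresponds to symmetry. Every such R is symmetric — valid.
(B) Nφ → φ is axiom T, which corresponds to reflexivity. Such an R need not be reflexive — not valid.
(C) Nφ → Pφ is axiom D, which corresponds to seriality. Such an R need not be serial — not valid.
(D) the dual of axiom 5: valid iff R is euclidean. Such an R need not be euclidean — not valid.
(E) Nφ → NNφ (axiom 4) characterises the transitive frames. Such an R need not be transitive — not valid.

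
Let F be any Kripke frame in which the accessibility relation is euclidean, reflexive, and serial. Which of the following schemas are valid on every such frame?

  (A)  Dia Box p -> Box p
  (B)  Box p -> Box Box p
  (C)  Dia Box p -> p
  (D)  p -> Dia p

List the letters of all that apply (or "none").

A relation that is euclidean, reflexive, and serial is also symmetric and transitive.
(A) the dual of axiom 5: valid iff R is euclidean. Every such R is euclidean — valid.
(B) Box p -> Box Box p is axiom 4; it is valid on a frame exactly when R is transitive. Every such R is transitive, so valid.
(C) Dia Box p -> p is the dual of axiom B, which corresponds to symmetry. Every such R is symmetric — valid.
(D) p -> Dia p is the dual of axiom T, which corresponds to reflexivity. Every such R is reflexive — valid.

A, B, C, D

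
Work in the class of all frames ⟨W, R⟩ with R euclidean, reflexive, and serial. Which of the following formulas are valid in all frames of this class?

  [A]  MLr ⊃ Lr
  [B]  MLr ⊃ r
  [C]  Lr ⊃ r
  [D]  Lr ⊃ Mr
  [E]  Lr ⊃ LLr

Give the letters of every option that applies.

A relation that is euclidean, reflexive, and serial is also symmetric and transitive.
(A) MLr ⊃ Lr (the dual of axiom 5) characterises the euclidean frames. Every such R is euclidean — valid.
(B) the dual of axiom B: valid iff R is symmetric. Every such R is symmetric — valid.
(C) Lr ⊃ r (axiom T) characterises the reflexive frames. Every such R is reflexive — valid.
(D) axiom D: valid iff R is serial. Every such R is serial — valid.
(E) Lr ⊃ LLr (axiom 4) characterises the transitive frames. Every such R is transitive — valid.

A, B, C, D, E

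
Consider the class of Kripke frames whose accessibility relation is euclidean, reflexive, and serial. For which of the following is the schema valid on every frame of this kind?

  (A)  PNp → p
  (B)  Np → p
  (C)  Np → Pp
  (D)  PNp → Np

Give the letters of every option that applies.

A relation that is euclidean, reflexive, and serial is also symmetric and transitive.
(A) PNp → p is the dual of axiom B; it is valid on a frame exactly when R is symmetric. Every such R is symmetric, so valid.
(B) Np → p is axiom T, which corresponds to reflexivity. Every such R is reflexive — valid.
(C) Np → Pp is axiom D; it is valid on a frame exactly when R is serial. Every such R is serial, so valid.
(D) PNp → Np (the dual of axiom 5) characterises the euclidean frames. Every such R is euclidean — valid.

A, B, C, D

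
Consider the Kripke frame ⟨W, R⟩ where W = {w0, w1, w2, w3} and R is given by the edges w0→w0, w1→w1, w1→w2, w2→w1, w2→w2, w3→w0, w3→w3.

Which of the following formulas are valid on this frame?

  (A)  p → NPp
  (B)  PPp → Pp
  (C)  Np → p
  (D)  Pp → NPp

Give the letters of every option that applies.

B, C

R is reflexive: each world relates to itself.
R is not symmetric: w3 R w0 but not w0 R w3.
R is transitive: R is closed under composition.
R is not euclidean: w3 R w0 and w3 R w3 but not w0 R w3.
(A) p → NPp is axiom B, which corresponds to symmetry. R is not symmetric — not valid.
(B) the dual of axiom 4: valid iff R is transitive. R is transitive — valid.
(C) Np → p is axiom T, which corresponds to reflexivity. R is reflexive — valid.
(D) Pp → NPp is axiom 5; it is valid on a frame exactly when R is euclidean. R is not euclidean, so not valid.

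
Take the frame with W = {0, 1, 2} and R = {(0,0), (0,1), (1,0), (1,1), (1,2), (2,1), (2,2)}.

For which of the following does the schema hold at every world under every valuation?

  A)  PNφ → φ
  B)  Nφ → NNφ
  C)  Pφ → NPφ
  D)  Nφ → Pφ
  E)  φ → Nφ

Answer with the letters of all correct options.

A, D

R is symmetric: every R-edge is matched by its reverse.
R is not transitive: 0 R 1 and 1 R 2 but not 0 R 2.
R is not euclidean: 1 R 0 and 1 R 2 but not 0 R 2.
R is serial: every world has an R-successor.
R is not a subset of the identity: 0 R 1 with 0 ≠ 1.
(A) PNφ → φ is the dual of axiom B; it is valid on a frame exactly when R is symmetric. R is symmetric, so valid.
(B) Nφ → NNφ is axiom 4, which corresponds to transitivity. R is not transitive — not valid.
(C) Pφ → NPφ is axiom 5, which corresponds to the euclidean property. R is not euclidean — not valid.
(D) axiom D: valid iff R is serial. R is serial — valid.
(E) φ → Nφ is equivalent to ◇p→p; it holds exactly when R ⊆ identity. Here R ⊄ identity — not valid.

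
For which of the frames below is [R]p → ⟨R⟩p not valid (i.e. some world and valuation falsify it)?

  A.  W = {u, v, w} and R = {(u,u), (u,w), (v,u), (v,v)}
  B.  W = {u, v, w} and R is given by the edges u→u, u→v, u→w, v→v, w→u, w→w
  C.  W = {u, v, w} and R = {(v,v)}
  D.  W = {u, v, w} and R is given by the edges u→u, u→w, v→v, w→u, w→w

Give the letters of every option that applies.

A, C

The schema [R]p → ⟨R⟩p is axiom D; it is valid on a frame iff R is serial.
(A) R is not serial (w has no R-successor), so the schema fails here.
(B) R is serial (every world has an R-successor), so the schema is valid here.
(C) R is not serial (u has no R-successor), so the schema fails here.
(D) R is serial (every world has an R-successor), so the schema is valid here.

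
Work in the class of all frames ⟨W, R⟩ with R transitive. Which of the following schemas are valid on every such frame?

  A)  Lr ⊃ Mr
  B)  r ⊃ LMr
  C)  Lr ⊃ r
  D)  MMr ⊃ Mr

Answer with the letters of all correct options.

(A) Lr ⊃ Mr is axiom D, which corresponds to seriality. Such an R need not be serial — not valid.
(B) r ⊃ LMr (axiom B) characterises the symmetric frames. Such an R need not be symmetric — not valid.
(C) axiom T: valid iff R is reflexive. Such an R need not be reflexive — not valid.
(D) MMr ⊃ Mr is the dual of axiom 4; it is valid on a frame exactly when R is transitive. Every such R is transitive, so valid.

D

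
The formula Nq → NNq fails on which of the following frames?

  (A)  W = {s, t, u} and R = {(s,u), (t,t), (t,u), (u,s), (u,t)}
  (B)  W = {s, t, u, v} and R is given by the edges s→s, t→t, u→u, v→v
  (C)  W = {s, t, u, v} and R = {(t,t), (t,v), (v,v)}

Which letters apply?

A

The schema Nq → NNq is axiom 4; it is valid on a frame iff R is transitive.
(A) R is not transitive (s R u and u R s but not s R s), so the schema fails here.
(B) R is transitive (R is closed under composition), so the schema is valid here.
(C) R is transitive (R is closed under composition), so the schema is valid here.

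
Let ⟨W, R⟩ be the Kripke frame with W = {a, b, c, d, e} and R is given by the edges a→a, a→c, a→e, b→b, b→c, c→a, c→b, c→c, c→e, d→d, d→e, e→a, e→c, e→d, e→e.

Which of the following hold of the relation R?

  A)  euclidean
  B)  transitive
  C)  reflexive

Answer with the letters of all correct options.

C

(A) not euclidean: c R a and c R b but not a R b.
(B) not transitive: a R c and c R b but not a R b.
(C) reflexive: each world relates to itself.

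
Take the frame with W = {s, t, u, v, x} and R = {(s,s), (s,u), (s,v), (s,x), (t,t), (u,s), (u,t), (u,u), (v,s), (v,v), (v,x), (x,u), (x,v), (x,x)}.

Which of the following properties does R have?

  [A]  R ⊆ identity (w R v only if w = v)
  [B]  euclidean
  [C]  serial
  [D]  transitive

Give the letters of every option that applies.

(A) not ⊆ identity: s R u with s ≠ u.
(B) not euclidean: s R u and s R v but not u R v.
(C) serial: every world has an R-successor.
(D) not transitive: s R u and u R t but not s R t.

C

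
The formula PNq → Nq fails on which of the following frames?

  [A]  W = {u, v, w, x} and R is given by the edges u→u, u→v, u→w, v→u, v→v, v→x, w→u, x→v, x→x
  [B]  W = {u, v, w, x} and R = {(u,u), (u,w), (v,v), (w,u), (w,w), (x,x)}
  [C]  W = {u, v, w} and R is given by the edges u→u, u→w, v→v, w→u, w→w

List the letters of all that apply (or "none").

The schema PNq → Nq is the dual of axiom 5; it is valid on a frame iff R is euclidean.
(A) R is not euclidean (u R v and u R w but not v R w), so the schema fails here.
(B) R is euclidean (any two R-successors of the same world are R-related), so the schema is valid here.
(C) R is euclidean (any two R-successors of the same world are R-related), so the schema is valid here.

A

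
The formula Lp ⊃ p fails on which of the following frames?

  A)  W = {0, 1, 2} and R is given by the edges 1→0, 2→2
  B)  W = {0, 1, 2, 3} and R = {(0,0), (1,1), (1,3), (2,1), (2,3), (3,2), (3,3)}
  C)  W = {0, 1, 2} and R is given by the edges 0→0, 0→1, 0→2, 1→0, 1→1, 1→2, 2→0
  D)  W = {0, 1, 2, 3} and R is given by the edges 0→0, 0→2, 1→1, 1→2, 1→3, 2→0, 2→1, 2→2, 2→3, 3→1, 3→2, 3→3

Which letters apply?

A, B, C

The schema Lp ⊃ p is axiom T; it is valid on a frame iff R is reflexive.
(A) R is not reflexive (not 0 R 0), so the schema fails here.
(B) R is not reflexive (not 2 R 2), so the schema fails here.
(C) R is not reflexive (not 2 R 2), so the schema fails here.
(D) R is reflexive (each world relates to itself), so the schema is valid here.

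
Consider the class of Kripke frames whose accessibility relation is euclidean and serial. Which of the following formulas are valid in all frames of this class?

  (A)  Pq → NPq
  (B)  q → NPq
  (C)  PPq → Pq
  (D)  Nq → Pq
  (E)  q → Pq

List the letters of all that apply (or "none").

A, D

(A) Pq → NPq is axiom 5; it is valid on a frame exactly when R is euclidean. Every such R is euclidean, so valid.
(B) q → NPq (axiom B) characterises the symmetric frames. Such an R need not be symmetric — not valid.
(C) PPq → Pq is the dual of axiom 4; it is valid on a frame exactly when R is transitive. Such an R need not be transitive, so not valid.
(D) Nq → Pq is axiom D, which corresponds to seriality. Every such R is serial — valid.
(E) q → Pq is the dual of axiom T, which corresponds to reflexivity. Such an R need not be reflexive — not valid.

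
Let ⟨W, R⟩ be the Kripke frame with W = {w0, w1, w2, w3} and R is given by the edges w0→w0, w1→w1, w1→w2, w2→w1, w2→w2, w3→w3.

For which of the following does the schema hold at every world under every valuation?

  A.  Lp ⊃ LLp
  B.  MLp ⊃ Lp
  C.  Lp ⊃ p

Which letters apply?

A, B, C

R is reflexive: each world relates to itself.
R is transitive: R is closed under composition.
R is euclidean: any two R-successors of the same world are R-related.
(A) Lp ⊃ LLp is axiom 4; it is valid on a frame exactly when R is transitive. R is transitive, so valid.
(B) MLp ⊃ Lp is the dual of axiom 5, which corresponds to the euclidean property. R is euclidean — valid.
(C) Lp ⊃ p is axiom T, which corresponds to reflexivity. R is reflexive — valid.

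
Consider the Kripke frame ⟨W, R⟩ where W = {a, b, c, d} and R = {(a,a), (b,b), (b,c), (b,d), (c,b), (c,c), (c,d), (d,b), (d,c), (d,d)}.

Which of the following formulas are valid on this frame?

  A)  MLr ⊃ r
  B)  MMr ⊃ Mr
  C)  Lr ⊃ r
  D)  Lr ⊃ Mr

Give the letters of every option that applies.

A, B, C, D

R is reflexive: each world relates to itself.
R is symmetric: every R-edge is matched by its reverse.
R is transitive: R is closed under composition.
R is serial: every world has an R-successor.
(A) the dual of axiom B: valid iff R is symmetric. R is symmetric — valid.
(B) the dual of axiom 4: valid iff R is transitive. R is transitive — valid.
(C) Lr ⊃ r (axiom T) characterises the reflexive frames. R is reflexive — valid.
(D) Lr ⊃ Mr is axiom D, which corresponds to seriality. R is serial — valid.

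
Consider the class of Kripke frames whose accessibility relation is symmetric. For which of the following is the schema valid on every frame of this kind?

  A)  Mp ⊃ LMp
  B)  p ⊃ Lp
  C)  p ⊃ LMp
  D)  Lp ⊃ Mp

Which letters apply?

C

(A) Mp ⊃ LMp (axiom 5) characterises the euclidean frames. Such an R need not be euclidean — not valid.
(B) p ⊃ Lp is equivalent to ◇p→p; it holds exactly when R ⊆ identity. Such an R need not be a subset of the identity — not valid.
(C) p ⊃ LMp is axiom B, which corresponds to symmetry. Every such R is symmetric — valid.
(D) axiom D: valid iff R is serial. Such an R need not be serial — not valid.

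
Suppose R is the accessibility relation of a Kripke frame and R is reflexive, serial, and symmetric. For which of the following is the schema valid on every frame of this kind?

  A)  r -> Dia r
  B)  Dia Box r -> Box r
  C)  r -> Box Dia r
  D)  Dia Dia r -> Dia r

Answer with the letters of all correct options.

(A) r -> Dia r (the dual of axiom T) characterises the reflexive frames. Every such R is reflexive — valid.
(B) the dual of axiom 5: valid iff R is euclidean. Such an R need not be euclidean — not valid.
(C) axiom B: valid iff R is symmetric. Every such R is symmetric — valid.
(D) the dual of axiom 4: valid iff R is transitive. Such an R need not be transitive — not valid.

A, C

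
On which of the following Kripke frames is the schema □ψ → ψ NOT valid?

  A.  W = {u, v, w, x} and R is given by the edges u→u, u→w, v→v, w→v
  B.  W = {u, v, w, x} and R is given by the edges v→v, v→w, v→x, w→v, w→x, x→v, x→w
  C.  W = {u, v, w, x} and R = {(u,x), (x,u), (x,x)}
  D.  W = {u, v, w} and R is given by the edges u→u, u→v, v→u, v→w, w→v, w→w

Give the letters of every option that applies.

A, B, C, D

The schema □ψ → ψ is axiom T; it is valid on a frame iff R is reflexive.
(A) R is not reflexive (not w R w), so the schema fails here.
(B) R is not reflexive (not u R u), so the schema fails here.
(C) R is not reflexive (not u R u), so the schema fails here.
(D) R is not reflexive (not v R v), so the schema fails here.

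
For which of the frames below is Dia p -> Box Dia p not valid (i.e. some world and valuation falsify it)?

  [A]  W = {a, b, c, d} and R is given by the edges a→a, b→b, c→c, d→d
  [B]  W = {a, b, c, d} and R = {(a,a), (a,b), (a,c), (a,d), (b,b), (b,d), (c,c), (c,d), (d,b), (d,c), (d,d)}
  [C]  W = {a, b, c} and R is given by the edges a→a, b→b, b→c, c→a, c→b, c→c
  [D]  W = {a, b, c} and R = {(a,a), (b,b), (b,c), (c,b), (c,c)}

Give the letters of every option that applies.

The schema Dia p -> Box Dia p is axiom 5; it is valid on a frame iff R is euclidean.
(A) R is euclidean (any two R-successors of the same world are R-related), so the schema is valid here.
(B) R is not euclidean (a R b and a R a but not b R a), so the schema fails here.
(C) R is not euclidean (c R a and c R b but not a R b), so the schema fails here.
(D) R is euclidean (any two R-successors of the same world are R-related), so the schema is valid here.

B, C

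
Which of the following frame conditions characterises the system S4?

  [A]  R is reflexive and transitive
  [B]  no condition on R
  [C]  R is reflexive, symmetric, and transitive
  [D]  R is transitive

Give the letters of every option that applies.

A

(A) S4 is sound and complete for exactly this class.
(B) this class determines K, not S4.
(C) this class determines S5, not S4.
(D) this class determines K4, not S4.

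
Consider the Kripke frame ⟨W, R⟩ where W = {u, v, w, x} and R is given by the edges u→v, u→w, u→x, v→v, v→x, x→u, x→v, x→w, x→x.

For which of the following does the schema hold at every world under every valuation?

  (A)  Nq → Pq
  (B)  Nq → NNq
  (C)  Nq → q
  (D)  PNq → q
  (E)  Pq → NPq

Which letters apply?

none

R is not reflexive: not u R u.
R is not symmetric: u R v but not v R u.
R is not transitive: u R x and x R u but not u R u.
R is not euclidean: u R v and u R w but not v R w.
R is not serial: w has no R-successor.
(A) Nq → Pq is axiom D, which corresponds to seriality. R is not serial — not valid.
(B) axiom 4: valid iff R is transitive. R is not transitive — not valid.
(C) Nq → q is axiom T; it is valid on a frame exactly when R is reflexive. R is not reflexive, so not valid.
(D) PNq → q is the dual of axiom B, which corresponds to symmetry. R is not symmetric — not valid.
(E) Pq → NPq is axiom 5, which corresponds to the euclidean property. R is not euclidean — not valid.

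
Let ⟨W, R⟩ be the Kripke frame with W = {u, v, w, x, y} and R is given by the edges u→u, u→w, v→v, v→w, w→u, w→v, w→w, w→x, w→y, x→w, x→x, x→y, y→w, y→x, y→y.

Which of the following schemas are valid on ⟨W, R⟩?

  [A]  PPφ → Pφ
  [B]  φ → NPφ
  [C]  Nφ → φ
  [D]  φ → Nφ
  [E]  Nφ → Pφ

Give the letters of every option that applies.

B, C, E

R is reflexive: each world relates to itself.
R is symmetric: every R-edge is matched by its reverse.
R is not transitive: u R w and w R v but not u R v.
R is serial: every world has an R-successor.
R is not a subset of the identity: u R w with u ≠ w.
(A) PPφ → Pφ is the dual of axiom 4, which corresponds to transitivity. R is not transitive — not valid.
(B) axiom B: valid iff R is symmetric. R is symmetric — valid.
(C) axiom T: valid iff R is reflexive. R is reflexive — valid.
(D) φ → Nφ is equivalent to ◇p→p; it holds exactly when R ⊆ identity. Here R ⊄ identity — not valid.
(E) Nφ → Pφ is axiom D, which corresponds to seriality. R is serial — valid.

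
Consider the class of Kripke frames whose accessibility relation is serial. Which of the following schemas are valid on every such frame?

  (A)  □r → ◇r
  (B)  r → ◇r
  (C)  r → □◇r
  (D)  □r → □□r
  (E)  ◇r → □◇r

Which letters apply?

A

(A) axiom D: valid iff R is serial. Every such R is serial — valid.
(B) r → ◇r is the dual of axiom T; it is valid on a frame exactly when R is reflexive. Such an R need not be reflexive, so not valid.
(C) r → □◇r (axiom B) characterises the symmetric frames. Such an R need not be symmetric — not valid.
(D) □r → □□r is axiom 4, which corresponds to transitivity. Such an R need not be transitive — not valid.
(E) ◇r → □◇r is axiom 5, which corresponds to the euclidean property. Such an R need not be euclidean — not valid.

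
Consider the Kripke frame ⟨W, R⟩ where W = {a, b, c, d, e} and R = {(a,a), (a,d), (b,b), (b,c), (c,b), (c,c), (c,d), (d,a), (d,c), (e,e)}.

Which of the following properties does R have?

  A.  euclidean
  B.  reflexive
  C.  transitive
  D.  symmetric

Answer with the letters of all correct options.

D

(A) not euclidean: c R b and c R d but not b R d.
(B) not reflexive: not d R d.
(C) not transitive: a R d and d R c but not a R c.
(D) symmetric: every R-edge is matched by its reverse.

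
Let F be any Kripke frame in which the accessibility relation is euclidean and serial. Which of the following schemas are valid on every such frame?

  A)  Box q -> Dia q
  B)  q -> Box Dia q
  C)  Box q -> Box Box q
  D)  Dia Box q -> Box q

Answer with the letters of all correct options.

(A) axiom D: valid iff R is serial. Every such R is serial — valid.
(B) q -> Box Dia q (axiom B) characterises the symmetric frames. Such an R need not be symmetric — not valid.
(C) Box q -> Box Box q is axiom 4, which corresponds to transitivity. Such an R need not be transitive — not valid.
(D) Dia Box q -> Box q is the dual of axiom 5; it is valid on a frame exactly when R is euclidean. Every such R is euclidean, so valid.

A, D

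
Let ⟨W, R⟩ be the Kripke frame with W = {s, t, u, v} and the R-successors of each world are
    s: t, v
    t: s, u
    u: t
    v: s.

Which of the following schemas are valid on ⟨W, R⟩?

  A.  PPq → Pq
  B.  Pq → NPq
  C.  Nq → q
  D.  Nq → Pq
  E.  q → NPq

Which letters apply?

D, E

R is not reflexive: not s R s.
R is symmetric: every R-edge is matched by its reverse.
R is not transitive: s R t and t R s but not s R s.
R is not euclidean: s R t and s R v but not t R v.
R is serial: every world has an R-successor.
(A) PPq → Pq is the dual of axiom 4; it is valid on a frame exactly when R is transitive. R is not transitive, so not valid.
(B) Pq → NPq is axiom 5, which corresponds to the euclidean property. R is not euclidean — not valid.
(C) Nq → q is axiom T; it is valid on a frame exactly when R is reflexive. R is not reflexive, so not valid.
(D) Nq → Pq is axiom D; it is valid on a frame exactly when R is serial. R is serial, so valid.
(E) axiom B: valid iff R is symmetric. R is symmetric — valid.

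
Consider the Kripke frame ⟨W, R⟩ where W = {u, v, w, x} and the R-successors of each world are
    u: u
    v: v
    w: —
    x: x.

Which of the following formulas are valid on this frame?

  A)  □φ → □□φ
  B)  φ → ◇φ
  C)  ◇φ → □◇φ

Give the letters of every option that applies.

R is not reflexive: not w R w.
R is transitive: R is closed under composition.
R is euclidean: any two R-successors of the same world are R-related.
(A) □φ → □□φ (axiom 4) characterises the transitive frames. R is transitive — valid.
(B) φ → ◇φ is the dual of axiom T; it is valid on a frame exactly when R is reflexive. R is not reflexive, so not valid.
(C) axiom 5: valid iff R is euclidean. R is euclidean — valid.

A, C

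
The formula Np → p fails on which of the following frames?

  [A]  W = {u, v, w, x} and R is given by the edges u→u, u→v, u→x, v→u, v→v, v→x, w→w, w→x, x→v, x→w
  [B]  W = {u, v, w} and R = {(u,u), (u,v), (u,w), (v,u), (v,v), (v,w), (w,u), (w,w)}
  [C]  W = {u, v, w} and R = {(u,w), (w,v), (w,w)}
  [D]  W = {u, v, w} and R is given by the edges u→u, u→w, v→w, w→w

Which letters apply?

A, C, D

The schema Np → p is axiom T; it is valid on a frame iff R is reflexive.
(A) R is not reflexive (not x R x), so the schema fails here.
(B) R is reflexive (each world relates to itself), so the schema is valid here.
(C) R is not reflexive (not u R u), so the schema fails here.
(D) R is not reflexive (not v R v), so the schema fails here.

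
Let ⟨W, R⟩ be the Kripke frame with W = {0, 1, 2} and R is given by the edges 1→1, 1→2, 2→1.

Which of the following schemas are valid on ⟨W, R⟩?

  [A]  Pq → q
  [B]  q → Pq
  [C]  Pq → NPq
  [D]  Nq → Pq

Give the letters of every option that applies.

R is not reflexive: not 0 R 0.
R is not euclidean: 1 R 2 and 1 R 2 but not 2 R 2.
R is not serial: 0 has no R-successor.
R is not a subset of the identity: 1 R 2 with 1 ≠ 2.
(A) Pq → q is valid only on frames where every R-edge is a self-loop. Here R ⊄ identity — not valid.
(B) the dual of axiom T: valid iff R is reflexive. R is not reflexive — not valid.
(C) Pq → NPq (axiom 5) characterises the euclidean frames. R is not euclidean — not valid.
(D) Nq → Pq is axiom D; it is valid on a frame exactly when R is serial. R is not serial, so not valid.

none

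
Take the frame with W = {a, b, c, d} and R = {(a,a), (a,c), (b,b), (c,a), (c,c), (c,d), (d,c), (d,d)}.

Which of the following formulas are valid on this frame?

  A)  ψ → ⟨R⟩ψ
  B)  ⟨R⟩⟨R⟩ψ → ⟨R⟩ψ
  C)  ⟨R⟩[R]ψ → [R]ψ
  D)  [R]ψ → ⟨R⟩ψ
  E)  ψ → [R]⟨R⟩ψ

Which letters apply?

A, D, E

R is reflexive: each world relates to itself.
R is symmetric: every R-edge is matched by its reverse.
R is not transitive: a R c and c R d but not a R d.
R is not euclidean: c R a and c R d but not a R d.
R is serial: every world has an R-successor.
(A) ψ → ⟨R⟩ψ (the dual of axiom T) characterises the reflexive frames. R is reflexive — valid.
(B) ⟨R⟩⟨R⟩ψ → ⟨R⟩ψ is the dual of axiom 4; it is valid on a frame exactly when R is transitive. R is not transitive, so not valid.
(C) ⟨R⟩[R]ψ → [R]ψ is the dual of axiom 5; it is valid on a frame exactly when R is euclidean. R is not euclidean, so not valid.
(D) axiom D: valid iff R is serial. R is serial — valid.
(E) axiom B: valid iff R is symmetric. R is symmetric — valid.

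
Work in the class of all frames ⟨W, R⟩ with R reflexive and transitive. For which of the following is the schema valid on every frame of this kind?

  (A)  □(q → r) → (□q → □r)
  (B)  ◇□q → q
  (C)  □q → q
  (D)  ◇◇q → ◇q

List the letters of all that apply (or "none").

A, C, D

Reflexive relations are serial.
(A) this is just K, valid on every normal frame.
(B) ◇□q → q (the dual of axiom B) characterises the symmetric frames. Such an R need not be symmetric — not valid.
(C) □q → q is axiom T, which corresponds to reflexivity. Every such R is reflexive — valid.
(D) the dual of axiom 4: valid iff R is transitive. Every such R is transitive — valid.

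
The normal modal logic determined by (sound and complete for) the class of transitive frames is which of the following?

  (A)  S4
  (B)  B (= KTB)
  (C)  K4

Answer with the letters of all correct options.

C

(A) S4 is determined by the class of reflexive and transitive frames.
(B) B (= KTB) is determined by the class of reflexive and symmetric frames.
(C) K4 is determined by exactly this class.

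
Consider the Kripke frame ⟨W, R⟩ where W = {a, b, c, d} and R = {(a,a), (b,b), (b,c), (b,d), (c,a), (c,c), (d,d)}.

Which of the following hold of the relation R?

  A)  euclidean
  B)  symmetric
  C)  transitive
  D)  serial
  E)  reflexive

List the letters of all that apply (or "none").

(A) not euclidean: b R c and b R b but not c R b.
(B) not symmetric: b R c but not c R b.
(C) not transitive: b R c and c R a but not b R a.
(D) serial: every world has an R-successor.
(E) reflexive: each world relates to itself.

D, E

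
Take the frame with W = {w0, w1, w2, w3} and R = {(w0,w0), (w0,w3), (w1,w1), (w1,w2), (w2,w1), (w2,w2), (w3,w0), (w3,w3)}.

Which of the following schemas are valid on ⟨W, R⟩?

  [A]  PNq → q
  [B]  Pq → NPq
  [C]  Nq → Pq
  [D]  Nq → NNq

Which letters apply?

R is symmetric: every R-edge is matched by its reverse.
R is transitive: R is closed under composition.
R is euclidean: any two R-successors of the same world are R-related.
R is serial: every world has an R-successor.
(A) PNq → q (the dual of axiom B) characterises the symmetric frames. R is symmetric — valid.
(B) axiom 5: valid iff R is euclidean. R is euclidean — valid.
(C) axiom D: valid iff R is serial. R is serial — valid.
(D) Nq → NNq is axiom 4, which corresponds to transitivity. R is transitive — valid.

A, B, C, D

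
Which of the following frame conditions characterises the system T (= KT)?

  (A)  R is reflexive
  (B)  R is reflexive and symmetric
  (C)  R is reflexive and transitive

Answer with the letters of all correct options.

A

(A) T (= KT) is sound and complete for exactly this class.
(B) this class determines B (= KTB), not T (= KT).
(C) this class determines S4, not T (= KT).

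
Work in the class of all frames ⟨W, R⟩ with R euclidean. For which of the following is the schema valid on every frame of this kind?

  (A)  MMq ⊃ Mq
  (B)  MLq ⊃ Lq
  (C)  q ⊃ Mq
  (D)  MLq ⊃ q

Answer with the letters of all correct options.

B

(A) the dual of axiom 4: valid iff R is transitive. Such an R need not be transitive — not valid.
(B) MLq ⊃ Lq is the dual of axiom 5, which corresponds to the euclidean property. Every such R is euclidean — valid.
(C) q ⊃ Mq (the dual of axiom T) characterises the reflexive frames. Such an R need not be reflexive — not valid.
(D) MLq ⊃ q is the dual of axiom B; it is valid on a frame exactly when R is symmetric. Such an R need not be symmetric, so not valid.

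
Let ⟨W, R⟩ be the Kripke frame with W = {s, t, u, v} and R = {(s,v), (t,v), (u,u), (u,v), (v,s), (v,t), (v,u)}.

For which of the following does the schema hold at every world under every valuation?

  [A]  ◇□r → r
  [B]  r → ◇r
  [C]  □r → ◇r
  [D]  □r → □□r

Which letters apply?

A, C

R is not reflexive: not s R s.
R is symmetric: every R-edge is matched by its reverse.
R is not transitive: s R v and v R s but not s R s.
R is serial: every world has an R-successor.
(A) ◇□r → r (the dual of axiom B) characterises the symmetric frames. R is symmetric — valid.
(B) r → ◇r is the dual of axiom T, which corresponds to reflexivity. R is not reflexive — not valid.
(C) □r → ◇r is axiom D; it is valid on a frame exactly when R is serial. R is serial, so valid.
(D) □r → □□r is axiom 4, which corresponds to transitivity. R is not transitive — not valid.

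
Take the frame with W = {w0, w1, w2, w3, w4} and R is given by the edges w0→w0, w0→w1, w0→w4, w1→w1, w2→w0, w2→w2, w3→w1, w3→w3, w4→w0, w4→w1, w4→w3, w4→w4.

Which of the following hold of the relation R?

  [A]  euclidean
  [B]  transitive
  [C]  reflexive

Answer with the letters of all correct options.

C

(A) not euclidean: w0 R w1 and w0 R w0 but not w1 R w0.
(B) not transitive: w0 R w4 and w4 R w3 but not w0 R w3.
(C) reflexive: each world relates to itself.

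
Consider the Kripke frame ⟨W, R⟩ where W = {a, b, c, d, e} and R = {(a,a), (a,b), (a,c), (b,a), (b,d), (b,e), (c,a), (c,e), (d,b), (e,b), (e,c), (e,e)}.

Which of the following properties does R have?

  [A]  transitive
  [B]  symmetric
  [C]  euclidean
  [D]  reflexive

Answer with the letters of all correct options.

B

(A) not transitive: a R b and b R d but not a R d.
(B) symmetric: every R-edge is matched by its reverse.
(C) not euclidean: a R b and a R c but not b R c.
(D) not reflexive: not b R b.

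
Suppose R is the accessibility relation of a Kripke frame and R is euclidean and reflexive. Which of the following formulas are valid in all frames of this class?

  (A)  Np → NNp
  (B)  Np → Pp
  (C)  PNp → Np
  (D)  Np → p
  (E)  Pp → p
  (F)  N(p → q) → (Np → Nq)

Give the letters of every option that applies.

A reflexive euclidean relation is also symmetric (from wRw and wRv the euclidean condition gives vRw) and hence transitive; it is an equivalence relation.
(A) Np → NNp (axiom 4) characterises the transitive frames. Every such R is transitive — valid.
(B) Np → Pp is axiom D, which corresponds to seriality. Every such R is serial — valid.
(C) PNp → Np is the dual of axiom 5, which corresponds to the euclidean property. Every such R is euclidean — valid.
(D) Np → p is axiom T; it is valid on a frame exactly when R is reflexive. Every such R is reflexive, so valid.
(E) Pp → p is valid only on frames where every R-edge is a self-loop. Such an R need not be a subset of the identity — not valid.
(F) this is just K, valid on every normal frame.

A, B, C, D, F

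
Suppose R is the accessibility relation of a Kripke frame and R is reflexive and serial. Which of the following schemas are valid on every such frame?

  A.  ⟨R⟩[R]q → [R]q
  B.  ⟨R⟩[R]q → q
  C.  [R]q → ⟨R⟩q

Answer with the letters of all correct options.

C

(A) ⟨R⟩[R]q → [R]q is the dual of axiom 5, which corresponds to the euclidean property. Such an R need not be euclidean — not valid.
(B) ⟨R⟩[R]q → q (the dual of axiom B) characterises the symmetric frames. Such an R need not be symmetric — not valid.
(C) [R]q → ⟨R⟩q is axiom D, which corresponds to seriality. Every such R is serial — valid.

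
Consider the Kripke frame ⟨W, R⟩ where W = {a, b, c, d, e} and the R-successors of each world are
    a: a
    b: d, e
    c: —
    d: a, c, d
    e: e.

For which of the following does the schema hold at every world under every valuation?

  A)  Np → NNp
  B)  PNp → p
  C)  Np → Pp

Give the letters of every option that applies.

none

R is not symmetric: b R d but not d R b.
R is not transitive: b R d and d R a but not b R a.
R is not serial: c has no R-successor.
(A) axiom 4: valid iff R is transitive. R is not transitive — not valid.
(B) PNp → p (the dual of axiom B) characterises the symmetric frames. R is not symmetric — not valid.
(C) Np → Pp is axiom D, which corresponds to seriality. R is not serial — not valid.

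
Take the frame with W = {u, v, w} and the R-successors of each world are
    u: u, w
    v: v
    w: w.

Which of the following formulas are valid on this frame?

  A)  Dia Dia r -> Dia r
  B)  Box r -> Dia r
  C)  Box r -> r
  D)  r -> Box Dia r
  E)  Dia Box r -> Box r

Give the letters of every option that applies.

R is reflexive: each world relates to itself.
R is not symmetric: u R w but not w R u.
R is transitive: R is closed under composition.
R is not euclidean: u R w and u R u but not w R u.
R is serial: every world has an R-successor.
(A) Dia Dia r -> Dia r is the dual of axiom 4; it is valid on a frame exactly when R is transitive. R is transitive, so valid.
(B) Box r -> Dia r (axiom D) characterises the serial frames. R is serial — valid.
(C) Box r -> r (axiom T) characterises the reflexive frames. R is reflexive — valid.
(D) r -> Box Dia r is axiom B; it is valid on a frame exactly when R is symmetric. R is not symmetric, so not valid.
(E) the dual of axiom 5: valid iff R is euclidean. R is not euclidean — not valid.

A, B, C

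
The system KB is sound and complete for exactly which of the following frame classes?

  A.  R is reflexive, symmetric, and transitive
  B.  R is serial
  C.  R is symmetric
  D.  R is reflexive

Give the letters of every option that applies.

C

(A) this class determines S5, not KB.
(B) this class determines D, not KB.
(C) KB is sound and complete for exactly this class.
(D) this class determines T (= KT), not KB.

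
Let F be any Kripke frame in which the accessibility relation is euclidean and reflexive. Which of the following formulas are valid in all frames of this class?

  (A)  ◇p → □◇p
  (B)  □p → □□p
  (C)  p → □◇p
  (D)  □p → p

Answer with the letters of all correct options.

A, B, C, D

A reflexive euclidean relation is also symmetric (from wRw and wRv the euclidean condition gives vRw) and hence transitive; it is an equivalence relation.
(A) ◇p → □◇p is axiom 5; it is valid on a frame exactly when R is euclidean. Every such R is euclidean, so valid.
(B) axiom 4: valid iff R is transitive. Every such R is transitive — valid.
(C) p → □◇p (axiom B) characterises the symmetric frames. Every such R is symmetric — valid.
(D) axiom T: valid iff R is reflexive. Every such R is reflexive — valid.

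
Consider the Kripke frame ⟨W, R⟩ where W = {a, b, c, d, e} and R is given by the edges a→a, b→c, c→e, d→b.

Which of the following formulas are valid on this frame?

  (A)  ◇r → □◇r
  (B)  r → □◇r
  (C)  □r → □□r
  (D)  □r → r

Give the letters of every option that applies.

R is not reflexive: not b R b.
R is not symmetric: b R c but not c R b.
R is not transitive: b R c and c R e but not b R e.
R is not euclidean: b R c and b R c but not c R c.
(A) axiom 5: valid iff R is euclidean. R is not euclidean — not valid.
(B) r → □◇r is axiom B, which corresponds to symmetry. R is not symmetric — not valid.
(C) □r → □□r is axiom 4, which corresponds to transitivity. R is not transitive — not valid.
(D) axiom T: valid iff R is reflexive. R is not reflexive — not valid.

none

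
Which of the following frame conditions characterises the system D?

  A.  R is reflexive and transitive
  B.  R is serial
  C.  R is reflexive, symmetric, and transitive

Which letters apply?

B

(A) this class determines S4, not D.
(B) D is sound and complete for exactly this class.
(C) this class determines S5, not D.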